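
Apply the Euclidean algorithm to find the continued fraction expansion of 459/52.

Run the Euclidean algorithm on 459 and 52; the successive quotients are the partial quotients a_0, a_1, ... (each step inverts the fractional part left over by the previous one):
  459 = 8*52 + 43, so a_0 = 8.
  52 = 1*43 + 9, so a_1 = 1.
  43 = 4*9 + 7, so a_2 = 4.
  9 = 1*7 + 2, so a_3 = 1.
  7 = 3*2 + 1, so a_4 = 3.
  2 = 2*1 + 0, so a_5 = 2.
The remainder reaches 0 after 6 divisions, so the expansion has 6 partial quotients, read off in order.

[8; 1, 4, 1, 3, 2]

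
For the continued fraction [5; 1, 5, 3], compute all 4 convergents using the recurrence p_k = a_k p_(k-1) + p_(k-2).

5/1, 6/1, 35/6, 111/19

Using the convergent recurrence p_i = a_i*p_{i-1} + p_{i-2}, q_i = a_i*q_{i-1} + q_{i-2} with p_{-2}=0, p_{-1}=1, q_{-2}=1, q_{-1}=0:
  i=0: a_0=5, p_0 = 5*1 + 0 = 5, q_0 = 5*0 + 1 = 1.
  i=1: a_1=1, p_1 = 1*5 + 1 = 6, q_1 = 1*1 + 0 = 1.
  i=2: a_2=5, p_2 = 5*6 + 5 = 35, q_2 = 5*1 + 1 = 6.
  i=3: a_3=3, p_3 = 3*35 + 6 = 111, q_3 = 3*6 + 1 = 19.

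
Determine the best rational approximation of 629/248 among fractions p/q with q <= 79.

175/69

Expand x = 629/248 as a continued fraction with the Euclidean algorithm:
  629 = 2*248 + 133, so a_0 = 2.
  248 = 1*133 + 115, so a_1 = 1.
  133 = 1*115 + 18, so a_2 = 1.
  115 = 6*18 + 7, so a_3 = 6.
  18 = 2*7 + 4, so a_4 = 2.
  7 = 1*4 + 3, so a_5 = 1.
  4 = 1*3 + 1, so a_6 = 1.
  3 = 3*1 + 0, so a_7 = 3.
so x = [2; 1, 1, 6, 2, 1, 1, 3].
Convergents (p_i = a_i*p_{i-1} + p_{i-2}, q_i = a_i*q_{i-1} + q_{i-2} with p_{-2}=0, p_{-1}=1, q_{-2}=1, q_{-1}=0), until the denominator exceeds 79:
  i=0: a_0=2, p_0 = 2*1 + 0 = 2, q_0 = 2*0 + 1 = 1.
  i=1: a_1=1, p_1 = 1*2 + 1 = 3, q_1 = 1*1 + 0 = 1.
  i=2: a_2=1, p_2 = 1*3 + 2 = 5, q_2 = 1*1 + 1 = 2.
  i=3: a_3=6, p_3 = 6*5 + 3 = 33, q_3 = 6*2 + 1 = 13.
  i=4: a_4=2, p_4 = 2*33 + 5 = 71, q_4 = 2*13 + 2 = 28.
  i=5: a_5=1, p_5 = 1*71 + 33 = 104, q_5 = 1*28 + 13 = 41.
  i=6: a_6=1, p_6 = 1*104 + 71 = 175, q_6 = 1*41 + 28 = 69.
  i=7: a_7=3, p_7 = 3*175 + 104 = 629, q_7 = 3*69 + 41 = 248.
q_7 = 248 > 79, so the last convergent with denominator <= 79 is p_6/q_6 = 175/69.
The closest fraction with denominator <= 79 is either p_6/q_6 or the intermediate fraction (k*p_6 + p_5)/(k*q_6 + q_5) with the largest k >= 1 whose denominator stays <= 79; these approach x as k grows, and every other convergent or intermediate fraction in range is farther away.
Largest k: floor((79 - q_5)/q_6) = floor((79 - 41)/69) = 0.
Since k = 0, no intermediate fraction beyond p_6/q_6 has denominator <= 79, so the convergent 175/69 is the closest (its error is |629*69 - 175*248|/(248*69) = 1/17112).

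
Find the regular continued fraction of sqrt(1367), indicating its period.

[36; (1, 35, 1, 72)]

Write x_i = (sqrt(1367) + m_i)/d_i with (m_0, d_0) = (0, 1). a_0 = floor(sqrt(1367)) = 36, since 36^2 = 1296 <= 1367 < 1369 = 37^2.
Iterate m_{i+1} = d_i*a_i - m_i, d_{i+1} = (1367 - m_{i+1}^2)/d_i, a_{i+1} = floor((a_0 + m_{i+1})/d_{i+1}):
  m_1 = 1*36 - 0 = 36, d_1 = (1367 - 36^2)/1 = 71/1 = 71, a_1 = floor((36 + 36)/71) = 1.
  m_2 = 71*1 - 36 = 35, d_2 = (1367 - 35^2)/71 = 142/71 = 2, a_2 = floor((36 + 35)/2) = 35.
  m_3 = 2*35 - 35 = 35, d_3 = (1367 - 35^2)/2 = 142/2 = 71, a_3 = floor((36 + 35)/71) = 1.
  m_4 = 71*1 - 35 = 36, d_4 = (1367 - 36^2)/71 = 71/71 = 1, a_4 = floor((36 + 36)/1) = 72.
  m_5 = 1*72 - 36 = 36, d_5 = (1367 - 36^2)/1 = 71/1 = 71: (m_5, d_5) = (m_1, d_1) = (36, 71), so from here the quotients repeat a_1, ..., a_4; the period length is 4.
Hence the expansion of sqrt(1367) is a_0 = 36 followed by the repeating block 1, 35, 1, 72 (period 4).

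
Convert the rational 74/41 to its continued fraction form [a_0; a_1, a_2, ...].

Run the Euclidean algorithm on 74 and 41; the successive quotients are the partial quotients a_0, a_1, ... (each step inverts the fractional part left over by the previous one):
  74 = 1*41 + 33, so a_0 = 1.
  41 = 1*33 + 8, so a_1 = 1.
  33 = 4*8 + 1, so a_2 = 4.
  8 = 8*1 + 0, so a_3 = 8.
The remainder reaches 0 after 4 divisions, so the expansion has 4 partial quotients, read off in order.

[1; 1, 4, 8]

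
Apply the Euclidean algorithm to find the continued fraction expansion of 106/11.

[9; 1, 1, 1, 3]

Run the Euclidean algorithm on 106 and 11; the successive quotients are the partial quotients a_0, a_1, ... (each step inverts the fractional part left over by the previous one):
  106 = 9*11 + 7, so a_0 = 9.
  11 = 1*7 + 4, so a_1 = 1.
  7 = 1*4 + 3, so a_2 = 1.
  4 = 1*3 + 1, so a_3 = 1.
  3 = 3*1 + 0, so a_4 = 3.
The remainder reaches 0 after 5 divisions, so the expansion has 5 partial quotients, read off in order.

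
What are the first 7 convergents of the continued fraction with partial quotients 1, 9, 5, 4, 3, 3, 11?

1/1, 10/9, 51/46, 214/193, 693/625, 2293/2068, 25916/23373

Using the convergent recurrence p_i = a_i*p_{i-1} + p_{i-2}, q_i = a_i*q_{i-1} + q_{i-2} with p_{-2}=0, p_{-1}=1, q_{-2}=1, q_{-1}=0:
  i=0: a_0=1, p_0 = 1*1 + 0 = 1, q_0 = 1*0 + 1 = 1.
  i=1: a_1=9, p_1 = 9*1 + 1 = 10, q_1 = 9*1 + 0 = 9.
  i=2: a_2=5, p_2 = 5*10 + 1 = 51, q_2 = 5*9 + 1 = 46.
  i=3: a_3=4, p_3 = 4*51 + 10 = 214, q_3 = 4*46 + 9 = 193.
  i=4: a_4=3, p_4 = 3*214 + 51 = 693, q_4 = 3*193 + 46 = 625.
  i=5: a_5=3, p_5 = 3*693 + 214 = 2293, q_5 = 3*625 + 193 = 2068.
  i=6: a_6=11, p_6 = 11*2293 + 693 = 25916, q_6 = 11*2068 + 625 = 23373.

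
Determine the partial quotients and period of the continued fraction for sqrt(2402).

[49; (98)]

Write x_i = (sqrt(2402) + m_i)/d_i with (m_0, d_0) = (0, 1). a_0 = floor(sqrt(2402)) = 49, since 49^2 = 2401 <= 2402 < 2500 = 50^2.
Iterate m_{i+1} = d_i*a_i - m_i, d_{i+1} = (2402 - m_{i+1}^2)/d_i, a_{i+1} = floor((a_0 + m_{i+1})/d_{i+1}):
  m_1 = 1*49 - 0 = 49, d_1 = (2402 - 49^2)/1 = 1/1 = 1, a_1 = floor((49 + 49)/1) = 98.
  m_2 = 1*98 - 49 = 49, d_2 = (2402 - 49^2)/1 = 1/1 = 1: (m_2, d_2) = (m_1, d_1) = (49, 1), so from here the quotient a_1 repeats; the period length is 1.
Hence the expansion of sqrt(2402) is a_0 = 49 followed by the repeating block 98 (period 1).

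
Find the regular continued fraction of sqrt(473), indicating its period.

[21; (1, 2, 1, 42)]

Write x_i = (sqrt(473) + m_i)/d_i with (m_0, d_0) = (0, 1). a_0 = floor(sqrt(473)) = 21, since 21^2 = 441 <= 473 < 484 = 22^2.
Iterate m_{i+1} = d_i*a_i - m_i, d_{i+1} = (473 - m_{i+1}^2)/d_i, a_{i+1} = floor((a_0 + m_{i+1})/d_{i+1}):
  m_1 = 1*21 - 0 = 21, d_1 = (473 - 21^2)/1 = 32/1 = 32, a_1 = floor((21 + 21)/32) = 1.
  m_2 = 32*1 - 21 = 11, d_2 = (473 - 11^2)/32 = 352/32 = 11, a_2 = floor((21 + 11)/11) = 2.
  m_3 = 11*2 - 11 = 11, d_3 = (473 - 11^2)/11 = 352/11 = 32, a_3 = floor((21 + 11)/32) = 1.
  m_4 = 32*1 - 11 = 21, d_4 = (473 - 21^2)/32 = 32/32 = 1, a_4 = floor((21 + 21)/1) = 42.
  m_5 = 1*42 - 21 = 21, d_5 = (473 - 21^2)/1 = 32/1 = 32: (m_5, d_5) = (m_1, d_1) = (21, 32), so from here the quotients repeat a_1, ..., a_4; the period length is 4.
Hence the expansion of sqrt(473) is a_0 = 21 followed by the repeating block 1, 2, 1, 42 (period 4).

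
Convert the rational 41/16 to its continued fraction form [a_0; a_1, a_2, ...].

Run the Euclidean algorithm on 41 and 16; the successive quotients are the partial quotients a_0, a_1, ... (each step inverts the fractional part left over by the previous one):
  41 = 2*16 + 9, so a_0 = 2.
  16 = 1*9 + 7, so a_1 = 1.
  9 = 1*7 + 2, so a_2 = 1.
  7 = 3*2 + 1, so a_3 = 3.
  2 = 2*1 + 0, so a_4 = 2.
The remainder reaches 0 after 5 divisions, so the expansion has 5 partial quotients, read off in order.

[2; 1, 1, 3, 2]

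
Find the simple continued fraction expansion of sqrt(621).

Write x_i = (sqrt(621) + m_i)/d_i with (m_0, d_0) = (0, 1). a_0 = floor(sqrt(621)) = 24, since 24^2 = 576 <= 621 < 625 = 25^2.
Iterate m_{i+1} = d_i*a_i - m_i, d_{i+1} = (621 - m_{i+1}^2)/d_i, a_{i+1} = floor((a_0 + m_{i+1})/d_{i+1}):
  m_1 = 1*24 - 0 = 24, d_1 = (621 - 24^2)/1 = 45/1 = 45, a_1 = floor((24 + 24)/45) = 1.
  m_2 = 45*1 - 24 = 21, d_2 = (621 - 21^2)/45 = 180/45 = 4, a_2 = floor((24 + 21)/4) = 11.
  m_3 = 4*11 - 21 = 23, d_3 = (621 - 23^2)/4 = 92/4 = 23, a_3 = floor((24 + 23)/23) = 2.
  m_4 = 23*2 - 23 = 23, d_4 = (621 - 23^2)/23 = 92/23 = 4, a_4 = floor((24 + 23)/4) = 11.
  m_5 = 4*11 - 23 = 21, d_5 = (621 - 21^2)/4 = 180/4 = 45, a_5 = floor((24 + 21)/45) = 1.
  m_6 = 45*1 - 21 = 24, d_6 = (621 - 24^2)/45 = 45/45 = 1, a_6 = floor((24 + 24)/1) = 48.
  m_7 = 1*48 - 24 = 24, d_7 = (621 - 24^2)/1 = 45/1 = 45: (m_7, d_7) = (m_1, d_1) = (24, 45), so from here the quotients repeat a_1, ..., a_6; the period length is 6.
Hence the expansion of sqrt(621) is a_0 = 24 followed by the repeating block 1, 11, 2, 11, 1, 48 (period 6).

[24; (1, 11, 2, 11, 1, 48)]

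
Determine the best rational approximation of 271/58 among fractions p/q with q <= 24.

Expand x = 271/58 as a continued fraction with the Euclidean algorithm:
  271 = 4*58 + 39, so a_0 = 4.
  58 = 1*39 + 19, so a_1 = 1.
  39 = 2*19 + 1, so a_2 = 2.
  19 = 19*1 + 0, so a_3 = 19.
so x = [4; 1, 2, 19].
Convergents (p_i = a_i*p_{i-1} + p_{i-2}, q_i = a_i*q_{i-1} + q_{i-2} with p_{-2}=0, p_{-1}=1, q_{-2}=1, q_{-1}=0), until the denominator exceeds 24:
  i=0: a_0=4, p_0 = 4*1 + 0 = 4, q_0 = 4*0 + 1 = 1.
  i=1: a_1=1, p_1 = 1*4 + 1 = 5, q_1 = 1*1 + 0 = 1.
  i=2: a_2=2, p_2 = 2*5 + 4 = 14, q_2 = 2*1 + 1 = 3.
  i=3: a_3=19, p_3 = 19*14 + 5 = 271, q_3 = 19*3 + 1 = 58.
q_3 = 58 > 24, so the last convergent with denominator <= 24 is p_2/q_2 = 14/3.
The closest fraction with denominator <= 24 is either p_2/q_2 or the intermediate fraction (k*p_2 + p_1)/(k*q_2 + q_1) with the largest k >= 1 whose denominator stays <= 24; these approach x as k grows, and every other convergent or intermediate fraction in range is farther away.
Largest k: floor((24 - q_1)/q_2) = floor((24 - 1)/3) = 7.
That gives (7*14 + 5)/(7*3 + 1) = 103/22.
Compare the errors: |x - 14/3| = |271*3 - 14*58|/(58*3) = 1/174, and |x - 103/22| = |271*22 - 103*58|/(58*22) = 12/1276.
Cross-multiplying, 1*1276 = 1276 < 2088 = 12*174, so 1/174 is smaller: the convergent 14/3 is closer to x than 103/22.

14/3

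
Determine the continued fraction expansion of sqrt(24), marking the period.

[4; (1, 8)]

Write x_i = (sqrt(24) + m_i)/d_i with (m_0, d_0) = (0, 1). a_0 = floor(sqrt(24)) = 4, since 4^2 = 16 <= 24 < 25 = 5^2.
Iterate m_{i+1} = d_i*a_i - m_i, d_{i+1} = (24 - m_{i+1}^2)/d_i, a_{i+1} = floor((a_0 + m_{i+1})/d_{i+1}):
  m_1 = 1*4 - 0 = 4, d_1 = (24 - 4^2)/1 = 8/1 = 8, a_1 = floor((4 + 4)/8) = 1.
  m_2 = 8*1 - 4 = 4, d_2 = (24 - 4^2)/8 = 8/8 = 1, a_2 = floor((4 + 4)/1) = 8.
  m_3 = 1*8 - 4 = 4, d_3 = (24 - 4^2)/1 = 8/1 = 8: (m_3, d_3) = (m_1, d_1) = (4, 8), so from here the quotients repeat a_1, a_2; the period length is 2.
Hence the expansion of sqrt(24) is a_0 = 4 followed by the repeating block 1, 8 (period 2).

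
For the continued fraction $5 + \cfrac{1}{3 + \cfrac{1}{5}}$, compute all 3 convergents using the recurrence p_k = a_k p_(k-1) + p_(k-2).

Using the convergent recurrence p_i = a_i*p_{i-1} + p_{i-2}, q_i = a_i*q_{i-1} + q_{i-2} with p_{-2}=0, p_{-1}=1, q_{-2}=1, q_{-1}=0:
  i=0: a_0=5, p_0 = 5*1 + 0 = 5, q_0 = 5*0 + 1 = 1.
  i=1: a_1=3, p_1 = 3*5 + 1 = 16, q_1 = 3*1 + 0 = 3.
  i=2: a_2=5, p_2 = 5*16 + 5 = 85, q_2 = 5*3 + 1 = 16.

5/1, 16/3, 85/16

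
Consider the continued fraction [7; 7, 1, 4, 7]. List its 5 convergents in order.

7/1, 50/7, 57/8, 278/39, 2003/281

Using the convergent recurrence p_i = a_i*p_{i-1} + p_{i-2}, q_i = a_i*q_{i-1} + q_{i-2} with p_{-2}=0, p_{-1}=1, q_{-2}=1, q_{-1}=0:
  i=0: a_0=7, p_0 = 7*1 + 0 = 7, q_0 = 7*0 + 1 = 1.
  i=1: a_1=7, p_1 = 7*7 + 1 = 50, q_1 = 7*1 + 0 = 7.
  i=2: a_2=1, p_2 = 1*50 + 7 = 57, q_2 = 1*7 + 1 = 8.
  i=3: a_3=4, p_3 = 4*57 + 50 = 278, q_3 = 4*8 + 7 = 39.
  i=4: a_4=7, p_4 = 7*278 + 57 = 2003, q_4 = 7*39 + 8 = 281.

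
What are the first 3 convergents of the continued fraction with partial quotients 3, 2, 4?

Using the convergent recurrence p_i = a_i*p_{i-1} + p_{i-2}, q_i = a_i*q_{i-1} + q_{i-2} with p_{-2}=0, p_{-1}=1, q_{-2}=1, q_{-1}=0:
  i=0: a_0=3, p_0 = 3*1 + 0 = 3, q_0 = 3*0 + 1 = 1.
  i=1: a_1=2, p_1 = 2*3 + 1 = 7, q_1 = 2*1 + 0 = 2.
  i=2: a_2=4, p_2 = 4*7 + 3 = 31, q_2 = 4*2 + 1 = 9.

3/1, 7/2, 31/9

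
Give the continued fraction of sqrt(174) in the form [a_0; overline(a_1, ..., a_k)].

[13; overline(5, 4, 5, 26)]

Write x_i = (sqrt(174) + m_i)/d_i with (m_0, d_0) = (0, 1). a_0 = floor(sqrt(174)) = 13, since 13^2 = 169 <= 174 < 196 = 14^2.
Iterate m_{i+1} = d_i*a_i - m_i, d_{i+1} = (174 - m_{i+1}^2)/d_i, a_{i+1} = floor((a_0 + m_{i+1})/d_{i+1}):
  m_1 = 1*13 - 0 = 13, d_1 = (174 - 13^2)/1 = 5/1 = 5, a_1 = floor((13 + 13)/5) = 5.
  m_2 = 5*5 - 13 = 12, d_2 = (174 - 12^2)/5 = 30/5 = 6, a_2 = floor((13 + 12)/6) = 4.
  m_3 = 6*4 - 12 = 12, d_3 = (174 - 12^2)/6 = 30/6 = 5, a_3 = floor((13 + 12)/5) = 5.
  m_4 = 5*5 - 12 = 13, d_4 = (174 - 13^2)/5 = 5/5 = 1, a_4 = floor((13 + 13)/1) = 26.
  m_5 = 1*26 - 13 = 13, d_5 = (174 - 13^2)/1 = 5/1 = 5: (m_5, d_5) = (m_1, d_1) = (13, 5), so from here the quotients repeat a_1, ..., a_4; the period length is 4.
Hence the expansion of sqrt(174) is a_0 = 13 followed by the repeating block 5, 4, 5, 26 (period 4).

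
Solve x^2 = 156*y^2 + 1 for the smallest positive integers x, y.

First expand sqrt(156) as a continued fraction. With x_i = (sqrt(156) + m_i)/d_i and (m_0, d_0) = (0, 1): a_0 = floor(sqrt(156)) = 12, since 12^2 = 144 <= 156 < 169 = 13^2.
Iterate m_{i+1} = d_i*a_i - m_i, d_{i+1} = (156 - m_{i+1}^2)/d_i, a_{i+1} = floor((a_0 + m_{i+1})/d_{i+1}):
  m_1 = 1*12 - 0 = 12, d_1 = (156 - 12^2)/1 = 12/1 = 12, a_1 = floor((12 + 12)/12) = 2.
  m_2 = 12*2 - 12 = 12, d_2 = (156 - 12^2)/12 = 12/12 = 1, a_2 = floor((12 + 12)/1) = 24.
  m_3 = 1*24 - 12 = 12, d_3 = (156 - 12^2)/1 = 12/1 = 12: (m_3, d_3) = (m_1, d_1) = (12, 12), so from here the quotients repeat a_1, a_2; the period length is 2.
So sqrt(156) = [12; (2, 24)] with period length k = 2.
k is even, so the fundamental solution of x^2 - 156y^2 = 1 is (p_{k-1}, q_{k-1}) = (p_1, q_1); compute convergents through index 1.
Convergents (p_i = a_i*p_{i-1} + p_{i-2}, q_i = a_i*q_{i-1} + q_{i-2} with p_{-2}=0, p_{-1}=1, q_{-2}=1, q_{-1}=0):
  i=0: a_0=12, p_0 = 12*1 + 0 = 12, q_0 = 12*0 + 1 = 1.
  i=1: a_1=2, p_1 = 2*12 + 1 = 25, q_1 = 2*1 + 0 = 2.
Check: 25^2 - 156*2^2 = 625 - 624 = 1, so (x, y) = (25, 2) solves the equation, and by the theorem it is the least positive solution.

(x, y) = (25, 2)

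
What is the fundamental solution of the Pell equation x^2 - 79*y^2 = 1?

First expand sqrt(79) as a continued fraction. With x_i = (sqrt(79) + m_i)/d_i and (m_0, d_0) = (0, 1): a_0 = floor(sqrt(79)) = 8, since 8^2 = 64 <= 79 < 81 = 9^2.
Iterate m_{i+1} = d_i*a_i - m_i, d_{i+1} = (79 - m_{i+1}^2)/d_i, a_{i+1} = floor((a_0 + m_{i+1})/d_{i+1}):
  m_1 = 1*8 - 0 = 8, d_1 = (79 - 8^2)/1 = 15/1 = 15, a_1 = floor((8 + 8)/15) = 1.
  m_2 = 15*1 - 8 = 7, d_2 = (79 - 7^2)/15 = 30/15 = 2, a_2 = floor((8 + 7)/2) = 7.
  m_3 = 2*7 - 7 = 7, d_3 = (79 - 7^2)/2 = 30/2 = 15, a_3 = floor((8 + 7)/15) = 1.
  m_4 = 15*1 - 7 = 8, d_4 = (79 - 8^2)/15 = 15/15 = 1, a_4 = floor((8 + 8)/1) = 16.
  m_5 = 1*16 - 8 = 8, d_5 = (79 - 8^2)/1 = 15/1 = 15: (m_5, d_5) = (m_1, d_1) = (8, 15), so from here the quotients repeat a_1, ..., a_4; the period length is 4.
So sqrt(79) = [8; (1, 7, 1, 16)] with period length k = 4.
k is even, so the fundamental solution of x^2 - 79y^2 = 1 is (p_{k-1}, q_{k-1}) = (p_3, q_3); compute convergents through index 3.
Convergents (p_i = a_i*p_{i-1} + p_{i-2}, q_i = a_i*q_{i-1} + q_{i-2} with p_{-2}=0, p_{-1}=1, q_{-2}=1, q_{-1}=0):
  i=0: a_0=8, p_0 = 8*1 + 0 = 8, q_0 = 8*0 + 1 = 1.
  i=1: a_1=1, p_1 = 1*8 + 1 = 9, q_1 = 1*1 + 0 = 1.
  i=2: a_2=7, p_2 = 7*9 + 8 = 71, q_2 = 7*1 + 1 = 8.
  i=3: a_3=1, p_3 = 1*71 + 9 = 80, q_3 = 1*8 + 1 = 9.
Check: 80^2 - 79*9^2 = 6400 - 6399 = 1, so (x, y) = (80, 9) solves the equation, and by the theorem it is the least positive solution.

(x, y) = (80, 9)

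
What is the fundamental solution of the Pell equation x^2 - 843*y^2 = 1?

First expand sqrt(843) as a continued fraction. With x_i = (sqrt(843) + m_i)/d_i and (m_0, d_0) = (0, 1): a_0 = floor(sqrt(843)) = 29, since 29^2 = 841 <= 843 < 900 = 30^2.
Iterate m_{i+1} = d_i*a_i - m_i, d_{i+1} = (843 - m_{i+1}^2)/d_i, a_{i+1} = floor((a_0 + m_{i+1})/d_{i+1}):
  m_1 = 1*29 - 0 = 29, d_1 = (843 - 29^2)/1 = 2/1 = 2, a_1 = floor((29 + 29)/2) = 29.
  m_2 = 2*29 - 29 = 29, d_2 = (843 - 29^2)/2 = 2/2 = 1, a_2 = floor((29 + 29)/1) = 58.
  m_3 = 1*58 - 29 = 29, d_3 = (843 - 29^2)/1 = 2/1 = 2: (m_3, d_3) = (m_1, d_1) = (29, 2), so from here the quotients repeat a_1, a_2; the period length is 2.
So sqrt(843) = [29; (29, 58)] with period length k = 2.
k is even, so the fundamental solution of x^2 - 843y^2 = 1 is (p_{k-1}, q_{k-1}) = (p_1, q_1); compute convergents through index 1.
Convergents (p_i = a_i*p_{i-1} + p_{i-2}, q_i = a_i*q_{i-1} + q_{i-2} with p_{-2}=0, p_{-1}=1, q_{-2}=1, q_{-1}=0):
  i=0: a_0=29, p_0 = 29*1 + 0 = 29, q_0 = 29*0 + 1 = 1.
  i=1: a_1=29, p_1 = 29*29 + 1 = 842, q_1 = 29*1 + 0 = 29.
Check: 842^2 - 843*29^2 = 708964 - 708963 = 1, so (x, y) = (842, 29) solves the equation, and by the theorem it is the least positive solution.

(x, y) = (842, 29)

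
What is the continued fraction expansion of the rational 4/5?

[0; 1, 4]

Run the Euclidean algorithm on 4 and 5; the successive quotients are the partial quotients a_0, a_1, ... (each step inverts the fractional part left over by the previous one):
  4 = 0*5 + 4, so a_0 = 0.
  5 = 1*4 + 1, so a_1 = 1.
  4 = 4*1 + 0, so a_2 = 4.
The remainder reaches 0 after 3 divisions, so the expansion has 3 partial quotients, read off in order.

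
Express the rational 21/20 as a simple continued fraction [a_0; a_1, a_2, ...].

[1; 20]

Run the Euclidean algorithm on 21 and 20; the successive quotients are the partial quotients a_0, a_1, ... (each step inverts the fractional part left over by the previous one):
  21 = 1*20 + 1, so a_0 = 1.
  20 = 20*1 + 0, so a_1 = 20.
The remainder reaches 0 after 2 divisions, so the expansion has 2 partial quotients, read off in order.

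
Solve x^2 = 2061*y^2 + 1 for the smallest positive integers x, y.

(x, y) = (5848201, 128820)

First expand sqrt(2061) as a continued fraction. With x_i = (sqrt(2061) + m_i)/d_i and (m_0, d_0) = (0, 1): a_0 = floor(sqrt(2061)) = 45, since 45^2 = 2025 <= 2061 < 2116 = 46^2.
Iterate m_{i+1} = d_i*a_i - m_i, d_{i+1} = (2061 - m_{i+1}^2)/d_i, a_{i+1} = floor((a_0 + m_{i+1})/d_{i+1}):
  m_1 = 1*45 - 0 = 45, d_1 = (2061 - 45^2)/1 = 36/1 = 36, a_1 = floor((45 + 45)/36) = 2.
  m_2 = 36*2 - 45 = 27, d_2 = (2061 - 27^2)/36 = 1332/36 = 37, a_2 = floor((45 + 27)/37) = 1.
  m_3 = 37*1 - 27 = 10, d_3 = (2061 - 10^2)/37 = 1961/37 = 53, a_3 = floor((45 + 10)/53) = 1.
  m_4 = 53*1 - 10 = 43, d_4 = (2061 - 43^2)/53 = 212/53 = 4, a_4 = floor((45 + 43)/4) = 22.
  m_5 = 4*22 - 43 = 45, d_5 = (2061 - 45^2)/4 = 36/4 = 9, a_5 = floor((45 + 45)/9) = 10.
  m_6 = 9*10 - 45 = 45, d_6 = (2061 - 45^2)/9 = 36/9 = 4, a_6 = floor((45 + 45)/4) = 22.
  m_7 = 4*22 - 45 = 43, d_7 = (2061 - 43^2)/4 = 212/4 = 53, a_7 = floor((45 + 43)/53) = 1.
  m_8 = 53*1 - 43 = 10, d_8 = (2061 - 10^2)/53 = 1961/53 = 37, a_8 = floor((45 + 10)/37) = 1.
  m_9 = 37*1 - 10 = 27, d_9 = (2061 - 27^2)/37 = 1332/37 = 36, a_9 = floor((45 + 27)/36) = 2.
  m_10 = 36*2 - 27 = 45, d_10 = (2061 - 45^2)/36 = 36/36 = 1, a_10 = floor((45 + 45)/1) = 90.
  m_11 = 1*90 - 45 = 45, d_11 = (2061 - 45^2)/1 = 36/1 = 36: (m_11, d_11) = (m_1, d_1) = (45, 36), so from here the quotients repeat a_1, ..., a_10; the period length is 10.
So sqrt(2061) = [45; (2, 1, 1, 22, 10, 22, 1, 1, 2, 90)] with period length k = 10.
k is even, so the fundamental solution of x^2 - 2061y^2 = 1 is (p_{k-1}, q_{k-1}) = (p_9, q_9); compute convergents through index 9.
Convergents (p_i = a_i*p_{i-1} + p_{i-2}, q_i = a_i*q_{i-1} + q_{i-2} with p_{-2}=0, p_{-1}=1, q_{-2}=1, q_{-1}=0):
  i=0: a_0=45, p_0 = 45*1 + 0 = 45, q_0 = 45*0 + 1 = 1.
  i=1: a_1=2, p_1 = 2*45 + 1 = 91, q_1 = 2*1 + 0 = 2.
  i=2: a_2=1, p_2 = 1*91 + 45 = 136, q_2 = 1*2 + 1 = 3.
  i=3: a_3=1, p_3 = 1*136 + 91 = 227, q_3 = 1*3 + 2 = 5.
  i=4: a_4=22, p_4 = 22*227 + 136 = 5130, q_4 = 22*5 + 3 = 113.
  i=5: a_5=10, p_5 = 10*5130 + 227 = 51527, q_5 = 10*113 + 5 = 1135.
  i=6: a_6=22, p_6 = 22*51527 + 5130 = 1138724, q_6 = 22*1135 + 113 = 25083.
  i=7: a_7=1, p_7 = 1*1138724 + 51527 = 1190251, q_7 = 1*25083 + 1135 = 26218.
  i=8: a_8=1, p_8 = 1*1190251 + 1138724 = 2328975, q_8 = 1*26218 + 25083 = 51301.
  i=9: a_9=2, p_9 = 2*2328975 + 1190251 = 5848201, q_9 = 2*51301 + 26218 = 128820.
Check: 5848201^2 - 2061*128820^2 = 34201454936401 - 34201454936400 = 1, so (x, y) = (5848201, 128820) solves the equation, and by the theorem it is the least positive solution.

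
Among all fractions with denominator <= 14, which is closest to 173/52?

Expand x = 173/52 as a continued fraction with the Euclidean algorithm:
  173 = 3*52 + 17, so a_0 = 3.
  52 = 3*17 + 1, so a_1 = 3.
  17 = 17*1 + 0, so a_2 = 17.
so x = [3; 3, 17].
Convergents (p_i = a_i*p_{i-1} + p_{i-2}, q_i = a_i*q_{i-1} + q_{i-2} with p_{-2}=0, p_{-1}=1, q_{-2}=1, q_{-1}=0), until the denominator exceeds 14:
  i=0: a_0=3, p_0 = 3*1 + 0 = 3, q_0 = 3*0 + 1 = 1.
  i=1: a_1=3, p_1 = 3*3 + 1 = 10, q_1 = 3*1 + 0 = 3.
  i=2: a_2=17, p_2 = 17*10 + 3 = 173, q_2 = 17*3 + 1 = 52.
q_2 = 52 > 14, so the last convergent with denominator <= 14 is p_1/q_1 = 10/3.
The closest fraction with denominator <= 14 is either p_1/q_1 or the intermediate fraction (k*p_1 + p_0)/(k*q_1 + q_0) with the largest k >= 1 whose denominator stays <= 14; these approach x as k grows, and every other convergent or intermediate fraction in range is farther away.
Largest k: floor((14 - q_0)/q_1) = floor((14 - 1)/3) = 4.
That gives (4*10 + 3)/(4*3 + 1) = 43/13.
Compare the errors: |x - 10/3| = |173*3 - 10*52|/(52*3) = 1/156, and |x - 43/13| = |173*13 - 43*52|/(52*13) = 13/676.
Cross-multiplying, 1*676 = 676 < 2028 = 13*156, so 1/156 is smaller: the convergent 10/3 is closer to x than 43/13.

10/3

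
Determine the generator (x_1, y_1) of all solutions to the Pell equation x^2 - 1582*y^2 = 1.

First expand sqrt(1582) as a continued fraction. With x_i = (sqrt(1582) + m_i)/d_i and (m_0, d_0) = (0, 1): a_0 = floor(sqrt(1582)) = 39, since 39^2 = 1521 <= 1582 < 1600 = 40^2.
Iterate m_{i+1} = d_i*a_i - m_i, d_{i+1} = (1582 - m_{i+1}^2)/d_i, a_{i+1} = floor((a_0 + m_{i+1})/d_{i+1}):
  m_1 = 1*39 - 0 = 39, d_1 = (1582 - 39^2)/1 = 61/1 = 61, a_1 = floor((39 + 39)/61) = 1.
  m_2 = 61*1 - 39 = 22, d_2 = (1582 - 22^2)/61 = 1098/61 = 18, a_2 = floor((39 + 22)/18) = 3.
  m_3 = 18*3 - 22 = 32, d_3 = (1582 - 32^2)/18 = 558/18 = 31, a_3 = floor((39 + 32)/31) = 2.
  m_4 = 31*2 - 32 = 30, d_4 = (1582 - 30^2)/31 = 682/31 = 22, a_4 = floor((39 + 30)/22) = 3.
  m_5 = 22*3 - 30 = 36, d_5 = (1582 - 36^2)/22 = 286/22 = 13, a_5 = floor((39 + 36)/13) = 5.
  m_6 = 13*5 - 36 = 29, d_6 = (1582 - 29^2)/13 = 741/13 = 57, a_6 = floor((39 + 29)/57) = 1.
  m_7 = 57*1 - 29 = 28, d_7 = (1582 - 28^2)/57 = 798/57 = 14, a_7 = floor((39 + 28)/14) = 4.
  m_8 = 14*4 - 28 = 28, d_8 = (1582 - 28^2)/14 = 798/14 = 57, a_8 = floor((39 + 28)/57) = 1.
  m_9 = 57*1 - 28 = 29, d_9 = (1582 - 29^2)/57 = 741/57 = 13, a_9 = floor((39 + 29)/13) = 5.
  m_10 = 13*5 - 29 = 36, d_10 = (1582 - 36^2)/13 = 286/13 = 22, a_10 = floor((39 + 36)/22) = 3.
  m_11 = 22*3 - 36 = 30, d_11 = (1582 - 30^2)/22 = 682/22 = 31, a_11 = floor((39 + 30)/31) = 2.
  m_12 = 31*2 - 30 = 32, d_12 = (1582 - 32^2)/31 = 558/31 = 18, a_12 = floor((39 + 32)/18) = 3.
  m_13 = 18*3 - 32 = 22, d_13 = (1582 - 22^2)/18 = 1098/18 = 61, a_13 = floor((39 + 22)/61) = 1.
  m_14 = 61*1 - 22 = 39, d_14 = (1582 - 39^2)/61 = 61/61 = 1, a_14 = floor((39 + 39)/1) = 78.
  m_15 = 1*78 - 39 = 39, d_15 = (1582 - 39^2)/1 = 61/1 = 61: (m_15, d_15) = (m_1, d_1) = (39, 61), so from here the quotients repeat a_1, ..., a_14; the period length is 14.
So sqrt(1582) = [39; (1, 3, 2, 3, 5, 1, 4, 1, 5, 3, 2, 3, 1, 78)] with period length k = 14.
k is even, so the fundamental solution of x^2 - 1582y^2 = 1 is (p_{k-1}, q_{k-1}) = (p_13, q_13); compute convergents through index 13.
Convergents (p_i = a_i*p_{i-1} + p_{i-2}, q_i = a_i*q_{i-1} + q_{i-2} with p_{-2}=0, p_{-1}=1, q_{-2}=1, q_{-1}=0):
  i=0: a_0=39, p_0 = 39*1 + 0 = 39, q_0 = 39*0 + 1 = 1.
  i=1: a_1=1, p_1 = 1*39 + 1 = 40, q_1 = 1*1 + 0 = 1.
  i=2: a_2=3, p_2 = 3*40 + 39 = 159, q_2 = 3*1 + 1 = 4.
  i=3: a_3=2, p_3 = 2*159 + 40 = 358, q_3 = 2*4 + 1 = 9.
  i=4: a_4=3, p_4 = 3*358 + 159 = 1233, q_4 = 3*9 + 4 = 31.
  i=5: a_5=5, p_5 = 5*1233 + 358 = 6523, q_5 = 5*31 + 9 = 164.
  i=6: a_6=1, p_6 = 1*6523 + 1233 = 7756, q_6 = 1*164 + 31 = 195.
  i=7: a_7=4, p_7 = 4*7756 + 6523 = 37547, q_7 = 4*195 + 164 = 944.
  i=8: a_8=1, p_8 = 1*37547 + 7756 = 45303, q_8 = 1*944 + 195 = 1139.
  i=9: a_9=5, p_9 = 5*45303 + 37547 = 264062, q_9 = 5*1139 + 944 = 6639.
  i=10: a_10=3, p_10 = 3*264062 + 45303 = 837489, q_10 = 3*6639 + 1139 = 21056.
  i=11: a_11=2, p_11 = 2*837489 + 264062 = 1939040, q_11 = 2*21056 + 6639 = 48751.
  i=12: a_12=3, p_12 = 3*1939040 + 837489 = 6654609, q_12 = 3*48751 + 21056 = 167309.
  i=13: a_13=1, p_13 = 1*6654609 + 1939040 = 8593649, q_13 = 1*167309 + 48751 = 216060.
Check: 8593649^2 - 1582*216060^2 = 73850803135201 - 73850803135200 = 1, so (x, y) = (8593649, 216060) solves the equation, and by the theorem it is the least positive solution.

(x, y) = (8593649, 216060)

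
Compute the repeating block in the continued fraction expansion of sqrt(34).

[5; (1, 4, 1, 10)]

Write x_i = (sqrt(34) + m_i)/d_i with (m_0, d_0) = (0, 1). a_0 = floor(sqrt(34)) = 5, since 5^2 = 25 <= 34 < 36 = 6^2.
Iterate m_{i+1} = d_i*a_i - m_i, d_{i+1} = (34 - m_{i+1}^2)/d_i, a_{i+1} = floor((a_0 + m_{i+1})/d_{i+1}):
  m_1 = 1*5 - 0 = 5, d_1 = (34 - 5^2)/1 = 9/1 = 9, a_1 = floor((5 + 5)/9) = 1.
  m_2 = 9*1 - 5 = 4, d_2 = (34 - 4^2)/9 = 18/9 = 2, a_2 = floor((5 + 4)/2) = 4.
  m_3 = 2*4 - 4 = 4, d_3 = (34 - 4^2)/2 = 18/2 = 9, a_3 = floor((5 + 4)/9) = 1.
  m_4 = 9*1 - 4 = 5, d_4 = (34 - 5^2)/9 = 9/9 = 1, a_4 = floor((5 + 5)/1) = 10.
  m_5 = 1*10 - 5 = 5, d_5 = (34 - 5^2)/1 = 9/1 = 9: (m_5, d_5) = (m_1, d_1) = (5, 9), so from here the quotients repeat a_1, ..., a_4; the period length is 4.
Hence the expansion of sqrt(34) is a_0 = 5 followed by the repeating block 1, 4, 1, 10 (period 4).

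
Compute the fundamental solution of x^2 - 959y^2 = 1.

First expand sqrt(959) as a continued fraction. With x_i = (sqrt(959) + m_i)/d_i and (m_0, d_0) = (0, 1): a_0 = floor(sqrt(959)) = 30, since 30^2 = 900 <= 959 < 961 = 31^2.
Iterate m_{i+1} = d_i*a_i - m_i, d_{i+1} = (959 - m_{i+1}^2)/d_i, a_{i+1} = floor((a_0 + m_{i+1})/d_{i+1}):
  m_1 = 1*30 - 0 = 30, d_1 = (959 - 30^2)/1 = 59/1 = 59, a_1 = floor((30 + 30)/59) = 1.
  m_2 = 59*1 - 30 = 29, d_2 = (959 - 29^2)/59 = 118/59 = 2, a_2 = floor((30 + 29)/2) = 29.
  m_3 = 2*29 - 29 = 29, d_3 = (959 - 29^2)/2 = 118/2 = 59, a_3 = floor((30 + 29)/59) = 1.
  m_4 = 59*1 - 29 = 30, d_4 = (959 - 30^2)/59 = 59/59 = 1, a_4 = floor((30 + 30)/1) = 60.
  m_5 = 1*60 - 30 = 30, d_5 = (959 - 30^2)/1 = 59/1 = 59: (m_5, d_5) = (m_1, d_1) = (30, 59), so from here the quotients repeat a_1, ..., a_4; the period length is 4.
So sqrt(959) = [30; (1, 29, 1, 60)] with period length k = 4.
k is even, so the fundamental solution of x^2 - 959y^2 = 1 is (p_{k-1}, q_{k-1}) = (p_3, q_3); compute convergents through index 3.
Convergents (p_i = a_i*p_{i-1} + p_{i-2}, q_i = a_i*q_{i-1} + q_{i-2} with p_{-2}=0, p_{-1}=1, q_{-2}=1, q_{-1}=0):
  i=0: a_0=30, p_0 = 30*1 + 0 = 30, q_0 = 30*0 + 1 = 1.
  i=1: a_1=1, p_1 = 1*30 + 1 = 31, q_1 = 1*1 + 0 = 1.
  i=2: a_2=29, p_2 = 29*31 + 30 = 929, q_2 = 29*1 + 1 = 30.
  i=3: a_3=1, p_3 = 1*929 + 31 = 960, q_3 = 1*30 + 1 = 31.
Check: 960^2 - 959*31^2 = 921600 - 921599 = 1, so (x, y) = (960, 31) solves the equation, and by the theorem it is the least positive solution.

(x, y) = (960, 31)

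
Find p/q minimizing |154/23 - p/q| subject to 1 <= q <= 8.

47/7

Expand x = 154/23 as a continued fraction with the Euclidean algorithm:
  154 = 6*23 + 16, so a_0 = 6.
  23 = 1*16 + 7, so a_1 = 1.
  16 = 2*7 + 2, so a_2 = 2.
  7 = 3*2 + 1, so a_3 = 3.
  2 = 2*1 + 0, so a_4 = 2.
so x = [6; 1, 2, 3, 2].
Convergents (p_i = a_i*p_{i-1} + p_{i-2}, q_i = a_i*q_{i-1} + q_{i-2} with p_{-2}=0, p_{-1}=1, q_{-2}=1, q_{-1}=0), until the denominator exceeds 8:
  i=0: a_0=6, p_0 = 6*1 + 0 = 6, q_0 = 6*0 + 1 = 1.
  i=1: a_1=1, p_1 = 1*6 + 1 = 7, q_1 = 1*1 + 0 = 1.
  i=2: a_2=2, p_2 = 2*7 + 6 = 20, q_2 = 2*1 + 1 = 3.
  i=3: a_3=3, p_3 = 3*20 + 7 = 67, q_3 = 3*3 + 1 = 10.
q_3 = 10 > 8, so the last convergent with denominator <= 8 is p_2/q_2 = 20/3.
The closest fraction with denominator <= 8 is either p_2/q_2 or the intermediate fraction (k*p_2 + p_1)/(k*q_2 + q_1) with the largest k >= 1 whose denominator stays <= 8; these approach x as k grows, and every other convergent or intermediate fraction in range is farther away.
Largest k: floor((8 - q_1)/q_2) = floor((8 - 1)/3) = 2.
That gives (2*20 + 7)/(2*3 + 1) = 47/7.
Compare the errors: |x - 20/3| = |154*3 - 20*23|/(23*3) = 2/69, and |x - 47/7| = |154*7 - 47*23|/(23*7) = 3/161.
Cross-multiplying, 3*69 = 207 < 322 = 2*161, so 3/161 is smaller: the intermediate fraction 47/7 is closer to x than 20/3.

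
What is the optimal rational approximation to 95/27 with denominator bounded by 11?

7/2

Expand x = 95/27 as a continued fraction with the Euclidean algorithm:
  95 = 3*27 + 14, so a_0 = 3.
  27 = 1*14 + 13, so a_1 = 1.
  14 = 1*13 + 1, so a_2 = 1.
  13 = 13*1 + 0, so a_3 = 13.
so x = [3; 1, 1, 13].
Convergents (p_i = a_i*p_{i-1} + p_{i-2}, q_i = a_i*q_{i-1} + q_{i-2} with p_{-2}=0, p_{-1}=1, q_{-2}=1, q_{-1}=0), until the denominator exceeds 11:
  i=0: a_0=3, p_0 = 3*1 + 0 = 3, q_0 = 3*0 + 1 = 1.
  i=1: a_1=1, p_1 = 1*3 + 1 = 4, q_1 = 1*1 + 0 = 1.
  i=2: a_2=1, p_2 = 1*4 + 3 = 7, q_2 = 1*1 + 1 = 2.
  i=3: a_3=13, p_3 = 13*7 + 4 = 95, q_3 = 13*2 + 1 = 27.
q_3 = 27 > 11, so the last convergent with denominator <= 11 is p_2/q_2 = 7/2.
The closest fraction with denominator <= 11 is either p_2/q_2 or the intermediate fraction (k*p_2 + p_1)/(k*q_2 + q_1) with the largest k >= 1 whose denominator stays <= 11; these approach x as k grows, and every other convergent or intermediate fraction in range is farther away.
Largest k: floor((11 - q_1)/q_2) = floor((11 - 1)/2) = 5.
That gives (5*7 + 4)/(5*2 + 1) = 39/11.
Compare the errors: |x - 7/2| = |95*2 - 7*27|/(27*2) = 1/54, and |x - 39/11| = |95*11 - 39*27|/(27*11) = 8/297.
Cross-multiplying, 1*297 = 297 < 432 = 8*54, so 1/54 is smaller: the convergent 7/2 is closer to x than 39/11.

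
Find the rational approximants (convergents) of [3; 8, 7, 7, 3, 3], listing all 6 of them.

3/1, 25/8, 178/57, 1271/407, 3991/1278, 13244/4241

Using the convergent recurrence p_i = a_i*p_{i-1} + p_{i-2}, q_i = a_i*q_{i-1} + q_{i-2} with p_{-2}=0, p_{-1}=1, q_{-2}=1, q_{-1}=0:
  i=0: a_0=3, p_0 = 3*1 + 0 = 3, q_0 = 3*0 + 1 = 1.
  i=1: a_1=8, p_1 = 8*3 + 1 = 25, q_1 = 8*1 + 0 = 8.
  i=2: a_2=7, p_2 = 7*25 + 3 = 178, q_2 = 7*8 + 1 = 57.
  i=3: a_3=7, p_3 = 7*178 + 25 = 1271, q_3 = 7*57 + 8 = 407.
  i=4: a_4=3, p_4 = 3*1271 + 178 = 3991, q_4 = 3*407 + 57 = 1278.
  i=5: a_5=3, p_5 = 3*3991 + 1271 = 13244, q_5 = 3*1278 + 407 = 4241.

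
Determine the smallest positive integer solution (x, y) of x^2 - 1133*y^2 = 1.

First expand sqrt(1133) as a continued fraction. With x_i = (sqrt(1133) + m_i)/d_i and (m_0, d_0) = (0, 1): a_0 = floor(sqrt(1133)) = 33, since 33^2 = 1089 <= 1133 < 1156 = 34^2.
Iterate m_{i+1} = d_i*a_i - m_i, d_{i+1} = (1133 - m_{i+1}^2)/d_i, a_{i+1} = floor((a_0 + m_{i+1})/d_{i+1}):
  m_1 = 1*33 - 0 = 33, d_1 = (1133 - 33^2)/1 = 44/1 = 44, a_1 = floor((33 + 33)/44) = 1.
  m_2 = 44*1 - 33 = 11, d_2 = (1133 - 11^2)/44 = 1012/44 = 23, a_2 = floor((33 + 11)/23) = 1.
  m_3 = 23*1 - 11 = 12, d_3 = (1133 - 12^2)/23 = 989/23 = 43, a_3 = floor((33 + 12)/43) = 1.
  m_4 = 43*1 - 12 = 31, d_4 = (1133 - 31^2)/43 = 172/43 = 4, a_4 = floor((33 + 31)/4) = 16.
  m_5 = 4*16 - 31 = 33, d_5 = (1133 - 33^2)/4 = 44/4 = 11, a_5 = floor((33 + 33)/11) = 6.
  m_6 = 11*6 - 33 = 33, d_6 = (1133 - 33^2)/11 = 44/11 = 4, a_6 = floor((33 + 33)/4) = 16.
  m_7 = 4*16 - 33 = 31, d_7 = (1133 - 31^2)/4 = 172/4 = 43, a_7 = floor((33 + 31)/43) = 1.
  m_8 = 43*1 - 31 = 12, d_8 = (1133 - 12^2)/43 = 989/43 = 23, a_8 = floor((33 + 12)/23) = 1.
  m_9 = 23*1 - 12 = 11, d_9 = (1133 - 11^2)/23 = 1012/23 = 44, a_9 = floor((33 + 11)/44) = 1.
  m_10 = 44*1 - 11 = 33, d_10 = (1133 - 33^2)/44 = 44/44 = 1, a_10 = floor((33 + 33)/1) = 66.
  m_11 = 1*66 - 33 = 33, d_11 = (1133 - 33^2)/1 = 44/1 = 44: (m_11, d_11) = (m_1, d_1) = (33, 44), so from here the quotients repeat a_1, ..., a_10; the period length is 10.
So sqrt(1133) = [33; (1, 1, 1, 16, 6, 16, 1, 1, 1, 66)] with period length k = 10.
k is even, so the fundamental solution of x^2 - 1133y^2 = 1 is (p_{k-1}, q_{k-1}) = (p_9, q_9); compute convergents through index 9.
Convergents (p_i = a_i*p_{i-1} + p_{i-2}, q_i = a_i*q_{i-1} + q_{i-2} with p_{-2}=0, p_{-1}=1, q_{-2}=1, q_{-1}=0):
  i=0: a_0=33, p_0 = 33*1 + 0 = 33, q_0 = 33*0 + 1 = 1.
  i=1: a_1=1, p_1 = 1*33 + 1 = 34, q_1 = 1*1 + 0 = 1.
  i=2: a_2=1, p_2 = 1*34 + 33 = 67, q_2 = 1*1 + 1 = 2.
  i=3: a_3=1, p_3 = 1*67 + 34 = 101, q_3 = 1*2 + 1 = 3.
  i=4: a_4=16, p_4 = 16*101 + 67 = 1683, q_4 = 16*3 + 2 = 50.
  i=5: a_5=6, p_5 = 6*1683 + 101 = 10199, q_5 = 6*50 + 3 = 303.
  i=6: a_6=16, p_6 = 16*10199 + 1683 = 164867, q_6 = 16*303 + 50 = 4898.
  i=7: a_7=1, p_7 = 1*164867 + 10199 = 175066, q_7 = 1*4898 + 303 = 5201.
  i=8: a_8=1, p_8 = 1*175066 + 164867 = 339933, q_8 = 1*5201 + 4898 = 10099.
  i=9: a_9=1, p_9 = 1*339933 + 175066 = 514999, q_9 = 1*10099 + 5201 = 15300.
Check: 514999^2 - 1133*15300^2 = 265223970001 - 265223970000 = 1, so (x, y) = (514999, 15300) solves the equation, and by the theorem it is the least positive solution.

(x, y) = (514999, 15300)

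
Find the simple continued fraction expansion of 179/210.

Run the Euclidean algorithm on 179 and 210; the successive quotients are the partial quotients a_0, a_1, ... (each step inverts the fractional part left over by the previous one):
  179 = 0*210 + 179, so a_0 = 0.
  210 = 1*179 + 31, so a_1 = 1.
  179 = 5*31 + 24, so a_2 = 5.
  31 = 1*24 + 7, so a_3 = 1.
  24 = 3*7 + 3, so a_4 = 3.
  7 = 2*3 + 1, so a_5 = 2.
  3 = 3*1 + 0, so a_6 = 3.
The remainder reaches 0 after 7 divisions, so the expansion has 7 partial quotients, read off in order.

[0; 1, 5, 1, 3, 2, 3]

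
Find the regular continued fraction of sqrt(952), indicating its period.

Write x_i = (sqrt(952) + m_i)/d_i with (m_0, d_0) = (0, 1). a_0 = floor(sqrt(952)) = 30, since 30^2 = 900 <= 952 < 961 = 31^2.
Iterate m_{i+1} = d_i*a_i - m_i, d_{i+1} = (952 - m_{i+1}^2)/d_i, a_{i+1} = floor((a_0 + m_{i+1})/d_{i+1}):
  m_1 = 1*30 - 0 = 30, d_1 = (952 - 30^2)/1 = 52/1 = 52, a_1 = floor((30 + 30)/52) = 1.
  m_2 = 52*1 - 30 = 22, d_2 = (952 - 22^2)/52 = 468/52 = 9, a_2 = floor((30 + 22)/9) = 5.
  m_3 = 9*5 - 22 = 23, d_3 = (952 - 23^2)/9 = 423/9 = 47, a_3 = floor((30 + 23)/47) = 1.
  m_4 = 47*1 - 23 = 24, d_4 = (952 - 24^2)/47 = 376/47 = 8, a_4 = floor((30 + 24)/8) = 6.
  m_5 = 8*6 - 24 = 24, d_5 = (952 - 24^2)/8 = 376/8 = 47, a_5 = floor((30 + 24)/47) = 1.
  m_6 = 47*1 - 24 = 23, d_6 = (952 - 23^2)/47 = 423/47 = 9, a_6 = floor((30 + 23)/9) = 5.
  m_7 = 9*5 - 23 = 22, d_7 = (952 - 22^2)/9 = 468/9 = 52, a_7 = floor((30 + 22)/52) = 1.
  m_8 = 52*1 - 22 = 30, d_8 = (952 - 30^2)/52 = 52/52 = 1, a_8 = floor((30 + 30)/1) = 60.
  m_9 = 1*60 - 30 = 30, d_9 = (952 - 30^2)/1 = 52/1 = 52: (m_9, d_9) = (m_1, d_1) = (30, 52), so from here the quotients repeat a_1, ..., a_8; the period length is 8.
Hence the expansion of sqrt(952) is a_0 = 30 followed by the repeating block 1, 5, 1, 6, 1, 5, 1, 60 (period 8).

[30; (1, 5, 1, 6, 1, 5, 1, 60)]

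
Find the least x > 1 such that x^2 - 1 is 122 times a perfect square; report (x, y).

(x, y) = (243, 22)

First expand sqrt(122) as a continued fraction. With x_i = (sqrt(122) + m_i)/d_i and (m_0, d_0) = (0, 1): a_0 = floor(sqrt(122)) = 11, since 11^2 = 121 <= 122 < 144 = 12^2.
Iterate m_{i+1} = d_i*a_i - m_i, d_{i+1} = (122 - m_{i+1}^2)/d_i, a_{i+1} = floor((a_0 + m_{i+1})/d_{i+1}):
  m_1 = 1*11 - 0 = 11, d_1 = (122 - 11^2)/1 = 1/1 = 1, a_1 = floor((11 + 11)/1) = 22.
  m_2 = 1*22 - 11 = 11, d_2 = (122 - 11^2)/1 = 1/1 = 1: (m_2, d_2) = (m_1, d_1) = (11, 1), so from here the quotient a_1 repeats; the period length is 1.
So sqrt(122) = [11; (22)] with period length k = 1.
k is odd, so (p_{k-1}, q_{k-1}) only solves x^2 - 122y^2 = -1 and the fundamental solution of x^2 - 122y^2 = 1 is (p_{2k-1}, q_{2k-1}) = (p_1, q_1); compute convergents through index 1, running through the period twice.
Convergents (p_i = a_i*p_{i-1} + p_{i-2}, q_i = a_i*q_{i-1} + q_{i-2} with p_{-2}=0, p_{-1}=1, q_{-2}=1, q_{-1}=0):
  i=0: a_0=11, p_0 = 11*1 + 0 = 11, q_0 = 11*0 + 1 = 1.
  i=1: a_1=22, p_1 = 22*11 + 1 = 243, q_1 = 22*1 + 0 = 22.
Indeed p_0^2 - 122*q_0^2 = 121 - 122 = -1, not +1.
Check: 243^2 - 122*22^2 = 59049 - 59048 = 1, so (x, y) = (243, 22) solves the equation, and by the theorem it is the least positive solution.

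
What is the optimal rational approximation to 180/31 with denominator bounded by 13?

29/5

Expand x = 180/31 as a continued fraction with the Euclidean algorithm:
  180 = 5*31 + 25, so a_0 = 5.
  31 = 1*25 + 6, so a_1 = 1.
  25 = 4*6 + 1, so a_2 = 4.
  6 = 6*1 + 0, so a_3 = 6.
so x = [5; 1, 4, 6].
Convergents (p_i = a_i*p_{i-1} + p_{i-2}, q_i = a_i*q_{i-1} + q_{i-2} with p_{-2}=0, p_{-1}=1, q_{-2}=1, q_{-1}=0), until the denominator exceeds 13:
  i=0: a_0=5, p_0 = 5*1 + 0 = 5, q_0 = 5*0 + 1 = 1.
  i=1: a_1=1, p_1 = 1*5 + 1 = 6, q_1 = 1*1 + 0 = 1.
  i=2: a_2=4, p_2 = 4*6 + 5 = 29, q_2 = 4*1 + 1 = 5.
  i=3: a_3=6, p_3 = 6*29 + 6 = 180, q_3 = 6*5 + 1 = 31.
q_3 = 31 > 13, so the last convergent with denominator <= 13 is p_2/q_2 = 29/5.
The closest fraction with denominator <= 13 is either p_2/q_2 or the intermediate fraction (k*p_2 + p_1)/(k*q_2 + q_1) with the largest k >= 1 whose denominator stays <= 13; these approach x as k grows, and every other convergent or intermediate fraction in range is farther away.
Largest k: floor((13 - q_1)/q_2) = floor((13 - 1)/5) = 2.
That gives (2*29 + 6)/(2*5 + 1) = 64/11.
Compare the errors: |x - 29/5| = |180*5 - 29*31|/(31*5) = 1/155, and |x - 64/11| = |180*11 - 64*31|/(31*11) = 4/341.
Cross-multiplying, 1*341 = 341 < 620 = 4*155, so 1/155 is smaller: the convergent 29/5 is closer to x than 64/11.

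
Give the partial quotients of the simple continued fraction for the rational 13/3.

Run the Euclidean algorithm on 13 and 3; the successive quotients are the partial quotients a_0, a_1, ... (each step inverts the fractional part left over by the previous one):
  13 = 4*3 + 1, so a_0 = 4.
  3 = 3*1 + 0, so a_1 = 3.
The remainder reaches 0 after 2 divisions, so the expansion has 2 partial quotients, read off in order.

[4; 3]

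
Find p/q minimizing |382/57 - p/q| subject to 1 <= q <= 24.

Expand x = 382/57 as a continued fraction with the Euclidean algorithm:
  382 = 6*57 + 40, so a_0 = 6.
  57 = 1*40 + 17, so a_1 = 1.
  40 = 2*17 + 6, so a_2 = 2.
  17 = 2*6 + 5, so a_3 = 2.
  6 = 1*5 + 1, so a_4 = 1.
  5 = 5*1 + 0, so a_5 = 5.
so x = [6; 1, 2, 2, 1, 5].
Convergents (p_i = a_i*p_{i-1} + p_{i-2}, q_i = a_i*q_{i-1} + q_{i-2} with p_{-2}=0, p_{-1}=1, q_{-2}=1, q_{-1}=0), until the denominator exceeds 24:
  i=0: a_0=6, p_0 = 6*1 + 0 = 6, q_0 = 6*0 + 1 = 1.
  i=1: a_1=1, p_1 = 1*6 + 1 = 7, q_1 = 1*1 + 0 = 1.
  i=2: a_2=2, p_2 = 2*7 + 6 = 20, q_2 = 2*1 + 1 = 3.
  i=3: a_3=2, p_3 = 2*20 + 7 = 47, q_3 = 2*3 + 1 = 7.
  i=4: a_4=1, p_4 = 1*47 + 20 = 67, q_4 = 1*7 + 3 = 10.
  i=5: a_5=5, p_5 = 5*67 + 47 = 382, q_5 = 5*10 + 7 = 57.
q_5 = 57 > 24, so the last convergent with denominator <= 24 is p_4/q_4 = 67/10.
The closest fraction with denominator <= 24 is either p_4/q_4 or the intermediate fraction (k*p_4 + p_3)/(k*q_4 + q_3) with the largest k >= 1 whose denominator stays <= 24; these approach x as k grows, and every other convergent or intermediate fraction in range is farther away.
Largest k: floor((24 - q_3)/q_4) = floor((24 - 7)/10) = 1.
That gives (1*67 + 47)/(1*10 + 7) = 114/17.
Compare the errors: |x - 67/10| = |382*10 - 67*57|/(57*10) = 1/570, and |x - 114/17| = |382*17 - 114*57|/(57*17) = 4/969.
Cross-multiplying, 1*969 = 969 < 2280 = 4*570, so 1/570 is smaller: the convergent 67/10 is closer to x than 114/17.

67/10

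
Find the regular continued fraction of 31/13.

Run the Euclidean algorithm on 31 and 13; the successive quotients are the partial quotients a_0, a_1, ... (each step inverts the fractional part left over by the previous one):
  31 = 2*13 + 5, so a_0 = 2.
  13 = 2*5 + 3, so a_1 = 2.
  5 = 1*3 + 2, so a_2 = 1.
  3 = 1*2 + 1, so a_3 = 1.
  2 = 2*1 + 0, so a_4 = 2.
The remainder reaches 0 after 5 divisions, so the expansion has 5 partial quotients, read off in order.

[2; 2, 1, 1, 2]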